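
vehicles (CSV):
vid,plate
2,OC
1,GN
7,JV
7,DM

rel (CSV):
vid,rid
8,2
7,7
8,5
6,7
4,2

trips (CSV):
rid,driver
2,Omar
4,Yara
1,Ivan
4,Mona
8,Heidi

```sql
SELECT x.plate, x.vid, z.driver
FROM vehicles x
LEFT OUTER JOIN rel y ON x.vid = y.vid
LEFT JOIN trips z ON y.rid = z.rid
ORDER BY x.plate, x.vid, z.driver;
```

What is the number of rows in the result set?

Evaluate left to right. First `vehicles x LEFT JOIN rel y` on vid: 4 row(s).
Then LEFT JOIN `trips z` on rid: each of those 4 rows is kept; rows whose y.rid has no match in z get NULL for z's columns.
Result: 4 row(s).

4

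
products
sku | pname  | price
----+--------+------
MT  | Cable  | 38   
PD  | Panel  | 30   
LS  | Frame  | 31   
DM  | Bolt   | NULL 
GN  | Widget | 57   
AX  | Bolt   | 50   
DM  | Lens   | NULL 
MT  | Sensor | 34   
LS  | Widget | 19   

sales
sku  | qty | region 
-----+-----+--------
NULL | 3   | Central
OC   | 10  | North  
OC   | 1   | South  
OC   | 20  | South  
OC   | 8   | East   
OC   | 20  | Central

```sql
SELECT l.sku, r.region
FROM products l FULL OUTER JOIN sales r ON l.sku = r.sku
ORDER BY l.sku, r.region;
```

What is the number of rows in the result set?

15

FULL OUTER JOIN keeps every row from both sides; unmatched rows get NULL for the other side's columns.
Matching on l.sku = r.sku. A NULL in a compared column never satisfies the condition.
Matched pairs: 0; unmatched l rows kept: 9; unmatched r rows kept: 6.
Total: 0 matched + 15 padded = 15 rows.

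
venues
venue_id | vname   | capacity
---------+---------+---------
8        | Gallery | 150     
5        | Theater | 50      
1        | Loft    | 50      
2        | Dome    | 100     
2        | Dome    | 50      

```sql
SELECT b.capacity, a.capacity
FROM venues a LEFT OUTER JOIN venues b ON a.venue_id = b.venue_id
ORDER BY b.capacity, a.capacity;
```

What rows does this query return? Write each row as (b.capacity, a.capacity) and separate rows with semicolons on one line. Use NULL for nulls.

LEFT JOIN keeps every row from `venues a`; unmatched rows get NULL for `venues b`'s columns.
Matching on a.venue_id = b.venue_id.
- venue_id=8: 1 matching b row(s), so 1 row(s) emitted.
- venue_id=5: 1 matching b row(s), so 1 row(s) emitted.
- venue_id=1: 1 matching b row(s), so 1 row(s) emitted.
- venue_id=2: 2 matching b row(s), so 2 row(s) emitted.
- venue_id=2: 2 matching b row(s), so 2 row(s) emitted.
After projecting and ordering:
b.capacity | a.capacity
50 | 50
50 | 50
50 | 50
50 | 100
100 | 50
100 | 100
150 | 150

(50, 50); (50, 50); (50, 50); (50, 100); (100, 50); (100, 100); (150, 150)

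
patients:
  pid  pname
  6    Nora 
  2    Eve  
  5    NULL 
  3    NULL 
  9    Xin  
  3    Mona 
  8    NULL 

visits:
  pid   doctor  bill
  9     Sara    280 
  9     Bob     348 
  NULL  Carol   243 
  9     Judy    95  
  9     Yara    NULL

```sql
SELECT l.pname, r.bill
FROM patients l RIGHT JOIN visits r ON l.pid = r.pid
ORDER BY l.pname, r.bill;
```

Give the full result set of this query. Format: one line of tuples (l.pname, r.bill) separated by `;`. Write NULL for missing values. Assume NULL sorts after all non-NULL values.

(Xin, 95); (Xin, 280); (Xin, 348); (Xin, NULL); (NULL, 243)

RIGHT JOIN keeps every row from `visits`; unmatched rows get NULL for `patients`'s columns.
Matching on l.pid = r.pid. A NULL in a compared column never satisfies the condition.
Matched pairs: 4; unmatched r rows kept: 1.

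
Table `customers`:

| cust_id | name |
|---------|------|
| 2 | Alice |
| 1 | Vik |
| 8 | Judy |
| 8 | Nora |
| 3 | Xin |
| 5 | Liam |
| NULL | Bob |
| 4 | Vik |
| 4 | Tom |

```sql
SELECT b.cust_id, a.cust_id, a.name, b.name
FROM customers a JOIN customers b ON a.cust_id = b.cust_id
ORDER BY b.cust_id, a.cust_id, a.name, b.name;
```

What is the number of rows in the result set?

12

INNER JOIN keeps only pairs where the ON condition holds.
Matching on a.cust_id = b.cust_id. A NULL in a compared column never satisfies the condition.
- a row (cust_id=2): matches 1 b row(s) → 1 output row(s).
- a row (cust_id=1): matches 1 b row(s) → 1 output row(s).
- a row (cust_id=8): matches 2 b row(s) → 2 output row(s).
- a row (cust_id=8): matches 2 b row(s) → 2 output row(s).
- a row (cust_id=3): matches 1 b row(s) → 1 output row(s).
- a row (cust_id=5): matches 1 b row(s) → 1 output row(s).
- a row (cust_id=NULL): no match → dropped.
- a row (cust_id=4): matches 2 b row(s) → 2 output row(s).
- a row (cust_id=4): matches 2 b row(s) → 2 output row(s).
Total: 12 rows.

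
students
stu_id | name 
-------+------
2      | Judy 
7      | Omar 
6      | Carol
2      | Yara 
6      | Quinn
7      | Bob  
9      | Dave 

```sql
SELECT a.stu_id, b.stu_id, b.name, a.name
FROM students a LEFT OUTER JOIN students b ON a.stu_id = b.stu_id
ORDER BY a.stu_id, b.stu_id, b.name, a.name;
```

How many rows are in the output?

LEFT JOIN keeps every row from `students a`; unmatched rows get NULL for `students b`'s columns.
Matching on a.stu_id = b.stu_id.
- a (stu_id=2) pairs with 2 row(s) of b.
- a (stu_id=7) pairs with 2 row(s) of b.
- a (stu_id=6) pairs with 2 row(s) of b.
- a (stu_id=2) pairs with 2 row(s) of b.
- a (stu_id=6) pairs with 2 row(s) of b.
- a (stu_id=7) pairs with 2 row(s) of b.
- a (stu_id=9) pairs with 1 row(s) of b.
Total: 13 rows.

13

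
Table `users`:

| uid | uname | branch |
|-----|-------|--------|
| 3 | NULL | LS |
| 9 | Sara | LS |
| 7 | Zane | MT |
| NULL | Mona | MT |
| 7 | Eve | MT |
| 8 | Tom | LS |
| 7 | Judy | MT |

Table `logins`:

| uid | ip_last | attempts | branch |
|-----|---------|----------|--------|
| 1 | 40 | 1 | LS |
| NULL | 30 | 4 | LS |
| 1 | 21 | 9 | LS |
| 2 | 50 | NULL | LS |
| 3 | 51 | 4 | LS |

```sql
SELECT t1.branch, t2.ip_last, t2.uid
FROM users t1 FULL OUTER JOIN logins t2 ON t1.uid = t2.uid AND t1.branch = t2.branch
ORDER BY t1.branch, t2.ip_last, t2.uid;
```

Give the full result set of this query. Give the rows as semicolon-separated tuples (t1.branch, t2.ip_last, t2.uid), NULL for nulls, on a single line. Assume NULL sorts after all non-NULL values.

(LS, 51, 3); (LS, NULL, NULL); (LS, NULL, NULL); (MT, NULL, NULL); (MT, NULL, NULL); (MT, NULL, NULL); (MT, NULL, NULL); (NULL, 21, 1); (NULL, 30, NULL); (NULL, 40, 1); (NULL, 50, 2)

FULL OUTER JOIN keeps every row from both sides; unmatched rows get NULL for the other side's columns.
Matching on t1.uid = t2.uid AND t1.branch = t2.branch. A NULL in a compared column never satisfies the condition.
Matched pairs: 1; unmatched t1 rows kept: 6; unmatched t2 rows kept: 4.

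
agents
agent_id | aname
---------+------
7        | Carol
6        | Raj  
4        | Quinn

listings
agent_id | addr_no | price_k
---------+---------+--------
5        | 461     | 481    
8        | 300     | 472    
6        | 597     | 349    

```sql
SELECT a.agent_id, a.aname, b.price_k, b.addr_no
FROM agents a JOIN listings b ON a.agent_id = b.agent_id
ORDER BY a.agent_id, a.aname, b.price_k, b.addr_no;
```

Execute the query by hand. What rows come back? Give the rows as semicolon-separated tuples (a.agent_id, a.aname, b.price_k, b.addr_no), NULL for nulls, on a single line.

(6, Raj, 349, 597)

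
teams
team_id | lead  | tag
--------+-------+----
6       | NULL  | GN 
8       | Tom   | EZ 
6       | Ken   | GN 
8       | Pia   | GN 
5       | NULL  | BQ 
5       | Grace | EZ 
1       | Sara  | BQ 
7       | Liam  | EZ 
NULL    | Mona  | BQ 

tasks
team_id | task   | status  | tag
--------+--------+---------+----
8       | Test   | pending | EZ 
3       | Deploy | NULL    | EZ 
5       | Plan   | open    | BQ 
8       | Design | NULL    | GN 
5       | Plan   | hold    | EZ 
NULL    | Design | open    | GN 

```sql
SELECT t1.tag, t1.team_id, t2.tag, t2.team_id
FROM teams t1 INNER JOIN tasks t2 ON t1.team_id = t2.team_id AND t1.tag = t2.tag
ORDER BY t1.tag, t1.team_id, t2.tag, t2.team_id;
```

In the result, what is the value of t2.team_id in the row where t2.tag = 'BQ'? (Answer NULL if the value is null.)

5

INNER JOIN keeps only pairs where the ON condition holds.
Matching on t1.team_id = t2.team_id AND t1.tag = t2.tag. A NULL in a compared column never satisfies the condition.
- t1 (team_id=6, tag=GN) has no partner → excluded.
- t1 (team_id=8, tag=EZ) pairs with 1 row(s) of t2.
- t1 (team_id=6, tag=GN) has no partner → excluded.
- t1 (team_id=8, tag=GN) pairs with 1 row(s) of t2.
- t1 (team_id=5, tag=BQ) pairs with 1 row(s) of t2.
- t1 (team_id=5, tag=EZ) pairs with 1 row(s) of t2.
- t1 (team_id=1, tag=BQ) has no partner → excluded.
- t1 (team_id=7, tag=EZ) has no partner → excluded.
- t1 (team_id=NULL, tag=BQ) has no partner → excluded.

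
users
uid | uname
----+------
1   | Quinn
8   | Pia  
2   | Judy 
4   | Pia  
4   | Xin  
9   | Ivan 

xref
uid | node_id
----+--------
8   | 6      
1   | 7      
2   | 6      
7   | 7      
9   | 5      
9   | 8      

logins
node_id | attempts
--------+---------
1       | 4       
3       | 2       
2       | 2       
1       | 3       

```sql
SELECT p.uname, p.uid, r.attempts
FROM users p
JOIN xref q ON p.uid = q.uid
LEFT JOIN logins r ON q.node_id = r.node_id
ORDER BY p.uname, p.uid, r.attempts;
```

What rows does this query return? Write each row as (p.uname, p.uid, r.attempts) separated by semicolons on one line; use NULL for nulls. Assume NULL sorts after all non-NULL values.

(Ivan, 9, NULL); (Ivan, 9, NULL); (Judy, 2, NULL); (Pia, 8, NULL); (Quinn, 1, NULL)

Step 1 — p INNER JOIN q on uid → 5 row(s).
Then LEFT JOIN `logins r` on node_id: each of those 5 rows is kept; rows whose q.node_id has no match in r get NULL for r's columns.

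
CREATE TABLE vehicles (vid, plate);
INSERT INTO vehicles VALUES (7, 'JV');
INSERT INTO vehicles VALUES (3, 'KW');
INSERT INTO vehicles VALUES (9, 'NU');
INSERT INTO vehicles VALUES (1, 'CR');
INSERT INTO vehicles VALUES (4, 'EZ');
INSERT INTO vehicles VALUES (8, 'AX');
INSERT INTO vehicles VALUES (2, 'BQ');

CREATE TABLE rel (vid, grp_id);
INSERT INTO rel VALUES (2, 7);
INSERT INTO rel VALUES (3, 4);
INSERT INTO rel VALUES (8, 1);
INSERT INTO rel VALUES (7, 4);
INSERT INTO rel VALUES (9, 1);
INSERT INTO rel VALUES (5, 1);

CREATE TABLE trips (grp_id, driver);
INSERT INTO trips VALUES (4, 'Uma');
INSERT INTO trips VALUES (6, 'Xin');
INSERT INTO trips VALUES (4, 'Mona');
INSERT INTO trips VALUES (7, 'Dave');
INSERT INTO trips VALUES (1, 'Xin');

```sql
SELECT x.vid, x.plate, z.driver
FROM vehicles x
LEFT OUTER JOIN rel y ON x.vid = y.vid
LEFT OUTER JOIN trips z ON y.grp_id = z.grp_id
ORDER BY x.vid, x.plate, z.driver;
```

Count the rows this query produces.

9

Evaluate left to right. First `vehicles x LEFT JOIN rel y` on vid: 7 row(s).
Then LEFT JOIN `trips z` on grp_id: each of those 7 rows is kept; rows whose y.grp_id has no match in z get NULL for z's columns.
Result: 9 row(s).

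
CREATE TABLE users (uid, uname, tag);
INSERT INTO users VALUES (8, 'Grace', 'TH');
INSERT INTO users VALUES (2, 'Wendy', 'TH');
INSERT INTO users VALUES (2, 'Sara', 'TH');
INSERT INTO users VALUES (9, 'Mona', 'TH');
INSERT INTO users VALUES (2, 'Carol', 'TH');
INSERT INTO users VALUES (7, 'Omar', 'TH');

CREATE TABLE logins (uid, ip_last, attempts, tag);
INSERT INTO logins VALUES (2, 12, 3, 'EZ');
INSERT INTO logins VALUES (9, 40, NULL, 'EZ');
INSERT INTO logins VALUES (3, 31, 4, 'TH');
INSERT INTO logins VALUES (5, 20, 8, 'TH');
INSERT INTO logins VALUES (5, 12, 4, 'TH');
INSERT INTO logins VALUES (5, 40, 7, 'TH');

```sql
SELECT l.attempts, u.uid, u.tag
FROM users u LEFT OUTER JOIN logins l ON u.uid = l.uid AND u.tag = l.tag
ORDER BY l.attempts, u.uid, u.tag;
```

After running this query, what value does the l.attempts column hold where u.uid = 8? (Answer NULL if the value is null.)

LEFT JOIN keeps every row from `users`; unmatched rows get NULL for `logins`'s columns.
Matching on u.uid = l.uid AND u.tag = l.tag.
- u (uid=8, tag=TH) has no partner → padded with NULL.
- u (uid=2, tag=TH) has no partner → padded with NULL.
- u (uid=2, tag=TH) has no partner → padded with NULL.
- u (uid=9, tag=TH) has no partner → padded with NULL.
- u (uid=2, tag=TH) has no partner → padded with NULL.
- u (uid=7, tag=TH) has no partner → padded with NULL.

NULL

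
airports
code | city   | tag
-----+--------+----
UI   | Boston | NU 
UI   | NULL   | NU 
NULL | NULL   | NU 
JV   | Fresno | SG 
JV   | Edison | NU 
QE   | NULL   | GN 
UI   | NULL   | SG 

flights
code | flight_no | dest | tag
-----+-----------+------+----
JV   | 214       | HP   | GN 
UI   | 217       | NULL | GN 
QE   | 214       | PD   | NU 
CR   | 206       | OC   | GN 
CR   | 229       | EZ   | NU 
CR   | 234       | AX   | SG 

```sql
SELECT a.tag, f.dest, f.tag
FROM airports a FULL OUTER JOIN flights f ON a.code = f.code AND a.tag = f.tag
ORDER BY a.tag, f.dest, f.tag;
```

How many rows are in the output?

13

FULL OUTER JOIN keeps every row from both sides; unmatched rows get NULL for the other side's columns.
Matching on a.code = f.code AND a.tag = f.tag. A NULL in a compared column never satisfies the condition.
Matched pairs: 0; unmatched a rows kept: 7; unmatched f rows kept: 6.
Total: 0 matched + 13 padded = 13 rows.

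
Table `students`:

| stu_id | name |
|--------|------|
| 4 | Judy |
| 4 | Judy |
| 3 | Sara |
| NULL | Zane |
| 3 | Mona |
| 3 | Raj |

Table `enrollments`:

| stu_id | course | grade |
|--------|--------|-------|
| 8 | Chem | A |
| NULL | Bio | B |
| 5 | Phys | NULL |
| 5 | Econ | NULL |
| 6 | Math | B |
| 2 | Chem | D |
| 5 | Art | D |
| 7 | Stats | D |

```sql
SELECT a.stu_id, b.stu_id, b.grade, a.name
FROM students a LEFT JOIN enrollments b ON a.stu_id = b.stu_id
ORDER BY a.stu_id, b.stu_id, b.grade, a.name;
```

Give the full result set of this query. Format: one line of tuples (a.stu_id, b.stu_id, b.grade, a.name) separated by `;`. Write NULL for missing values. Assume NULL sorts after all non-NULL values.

LEFT JOIN keeps every row from `students`; unmatched rows get NULL for `enrollments`'s columns.
Matching on a.stu_id = b.stu_id. A NULL in a compared column never satisfies the condition.
Matched pairs: 0; unmatched a rows kept: 6.

(3, NULL, NULL, Mona); (3, NULL, NULL, Raj); (3, NULL, NULL, Sara); (4, NULL, NULL, Judy); (4, NULL, NULL, Judy); (NULL, NULL, NULL, Zane)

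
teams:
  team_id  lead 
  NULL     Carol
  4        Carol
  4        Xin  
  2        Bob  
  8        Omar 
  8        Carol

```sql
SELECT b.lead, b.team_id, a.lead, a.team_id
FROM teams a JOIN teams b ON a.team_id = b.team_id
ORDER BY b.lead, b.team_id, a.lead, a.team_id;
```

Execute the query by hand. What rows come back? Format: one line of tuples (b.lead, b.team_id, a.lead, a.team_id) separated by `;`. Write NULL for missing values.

INNER JOIN keeps only pairs where the ON condition holds.
Matching on a.team_id = b.team_id. A NULL in a compared column never satisfies the condition.
- a (team_id=NULL) has no partner → excluded.
- a (team_id=4) pairs with 2 row(s) of b.
- a (team_id=4) pairs with 2 row(s) of b.
- a (team_id=2) pairs with 1 row(s) of b.
- a (team_id=8) pairs with 2 row(s) of b.
- a (team_id=8) pairs with 2 row(s) of b.
After projecting and ordering:
b.lead | b.team_id | a.lead | a.team_id
Bob | 2 | Bob | 2
Carol | 4 | Carol | 4
Carol | 4 | Xin | 4
Carol | 8 | Carol | 8
Carol | 8 | Omar | 8
Omar | 8 | Carol | 8
Omar | 8 | Omar | 8
Xin | 4 | Carol | 4
Xin | 4 | Xin | 4

(Bob, 2, Bob, 2); (Carol, 4, Carol, 4); (Carol, 4, Xin, 4); (Carol, 8, Carol, 8); (Carol, 8, Omar, 8); (Omar, 8, Carol, 8); (Omar, 8, Omar, 8); (Xin, 4, Carol, 4); (Xin, 4, Xin, 4)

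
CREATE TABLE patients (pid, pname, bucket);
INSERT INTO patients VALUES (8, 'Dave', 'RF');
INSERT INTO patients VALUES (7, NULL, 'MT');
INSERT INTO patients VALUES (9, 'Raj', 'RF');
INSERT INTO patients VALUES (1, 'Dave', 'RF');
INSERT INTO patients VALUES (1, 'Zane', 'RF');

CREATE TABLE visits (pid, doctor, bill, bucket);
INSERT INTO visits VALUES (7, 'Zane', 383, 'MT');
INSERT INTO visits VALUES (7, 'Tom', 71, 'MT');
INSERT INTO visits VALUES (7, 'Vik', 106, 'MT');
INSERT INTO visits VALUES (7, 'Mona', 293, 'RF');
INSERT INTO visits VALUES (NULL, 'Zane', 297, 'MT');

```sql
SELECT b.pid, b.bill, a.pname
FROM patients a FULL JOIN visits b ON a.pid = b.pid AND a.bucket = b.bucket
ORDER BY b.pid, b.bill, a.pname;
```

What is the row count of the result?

9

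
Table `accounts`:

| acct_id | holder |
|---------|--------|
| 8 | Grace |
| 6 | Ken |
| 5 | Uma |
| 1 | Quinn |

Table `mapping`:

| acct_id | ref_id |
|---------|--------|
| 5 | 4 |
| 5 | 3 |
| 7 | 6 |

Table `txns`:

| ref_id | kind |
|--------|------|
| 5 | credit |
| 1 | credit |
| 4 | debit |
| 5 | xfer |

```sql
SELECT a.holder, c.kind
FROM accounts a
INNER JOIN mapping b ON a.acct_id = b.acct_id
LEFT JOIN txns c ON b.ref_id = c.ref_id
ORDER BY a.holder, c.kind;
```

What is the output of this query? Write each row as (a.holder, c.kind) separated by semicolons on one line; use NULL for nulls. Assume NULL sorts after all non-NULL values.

(Uma, debit); (Uma, NULL)

Evaluate left to right. First `accounts a INNER JOIN mapping b` on acct_id: 2 row(s).
Then LEFT JOIN `txns c` on ref_id: each of those 2 rows is kept; rows whose b.ref_id has no match in c get NULL for c's columns.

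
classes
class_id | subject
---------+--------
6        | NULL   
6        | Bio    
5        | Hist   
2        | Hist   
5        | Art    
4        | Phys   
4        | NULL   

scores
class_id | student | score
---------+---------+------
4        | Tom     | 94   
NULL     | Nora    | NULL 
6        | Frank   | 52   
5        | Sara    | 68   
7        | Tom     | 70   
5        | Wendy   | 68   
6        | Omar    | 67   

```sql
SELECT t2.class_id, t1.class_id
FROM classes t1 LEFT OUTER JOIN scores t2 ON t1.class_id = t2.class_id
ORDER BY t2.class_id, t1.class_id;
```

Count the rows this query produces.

LEFT JOIN keeps every row from `classes`; unmatched rows get NULL for `scores`'s columns.
Matching on t1.class_id = t2.class_id. A NULL in a compared column never satisfies the condition.
- t1 row (class_id=6): matches 2 t2 row(s) → 2 output row(s).
- t1 row (class_id=6): matches 2 t2 row(s) → 2 output row(s).
- t1 row (class_id=5): matches 2 t2 row(s) → 2 output row(s).
- t1 row (class_id=2): no match → kept, t2 columns NULL.
- t1 row (class_id=5): matches 2 t2 row(s) → 2 output row(s).
- t1 row (class_id=4): matches 1 t2 row(s) → 1 output row(s).
- t1 row (class_id=4): matches 1 t2 row(s) → 1 output row(s).
Total: 10 matched + 1 padded = 11 rows.

11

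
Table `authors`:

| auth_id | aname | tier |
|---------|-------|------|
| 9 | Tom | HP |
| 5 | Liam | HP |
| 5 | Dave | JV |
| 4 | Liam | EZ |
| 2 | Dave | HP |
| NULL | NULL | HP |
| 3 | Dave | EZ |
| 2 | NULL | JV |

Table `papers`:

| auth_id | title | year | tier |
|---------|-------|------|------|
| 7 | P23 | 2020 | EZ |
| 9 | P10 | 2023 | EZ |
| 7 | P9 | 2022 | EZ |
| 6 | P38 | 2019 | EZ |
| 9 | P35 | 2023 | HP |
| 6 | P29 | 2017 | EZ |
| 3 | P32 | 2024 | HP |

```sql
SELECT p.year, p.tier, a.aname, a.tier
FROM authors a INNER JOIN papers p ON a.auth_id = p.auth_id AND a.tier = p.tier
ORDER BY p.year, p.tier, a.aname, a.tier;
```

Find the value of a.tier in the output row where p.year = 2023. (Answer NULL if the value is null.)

HP

INNER JOIN keeps only pairs where the ON condition holds.
Matching on a.auth_id = p.auth_id AND a.tier = p.tier. A NULL in a compared column never satisfies the condition.
- a row (auth_id=9, tier=HP): matches 1 p row(s) → 1 output row(s).
- a row (auth_id=5, tier=HP): no match → dropped.
- a row (auth_id=5, tier=JV): no match → dropped.
- a row (auth_id=4, tier=EZ): no match → dropped.
- a row (auth_id=2, tier=HP): no match → dropped.
- a row (auth_id=NULL, tier=HP): no match → dropped.
- a row (auth_id=3, tier=EZ): no match → dropped.
- a row (auth_id=2, tier=JV): no match → dropped.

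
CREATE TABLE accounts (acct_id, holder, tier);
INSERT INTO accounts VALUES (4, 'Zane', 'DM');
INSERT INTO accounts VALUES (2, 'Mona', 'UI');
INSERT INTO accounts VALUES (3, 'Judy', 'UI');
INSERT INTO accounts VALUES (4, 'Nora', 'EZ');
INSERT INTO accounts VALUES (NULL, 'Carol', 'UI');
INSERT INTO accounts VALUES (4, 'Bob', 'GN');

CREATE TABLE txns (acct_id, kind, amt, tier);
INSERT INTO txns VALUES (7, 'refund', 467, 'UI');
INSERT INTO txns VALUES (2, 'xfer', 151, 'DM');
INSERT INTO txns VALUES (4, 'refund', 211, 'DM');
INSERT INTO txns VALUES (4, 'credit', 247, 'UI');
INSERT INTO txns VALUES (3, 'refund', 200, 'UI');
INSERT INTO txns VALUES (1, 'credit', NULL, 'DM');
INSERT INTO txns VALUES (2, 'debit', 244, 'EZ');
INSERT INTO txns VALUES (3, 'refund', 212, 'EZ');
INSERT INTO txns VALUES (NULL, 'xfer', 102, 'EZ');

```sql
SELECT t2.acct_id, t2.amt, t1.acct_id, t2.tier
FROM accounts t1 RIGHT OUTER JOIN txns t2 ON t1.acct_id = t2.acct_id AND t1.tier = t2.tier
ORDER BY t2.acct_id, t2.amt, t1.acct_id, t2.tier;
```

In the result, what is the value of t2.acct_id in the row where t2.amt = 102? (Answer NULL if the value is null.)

NULL

RIGHT JOIN keeps every row from `txns`; unmatched rows get NULL for `accounts`'s columns.
Matching on t1.acct_id = t2.acct_id AND t1.tier = t2.tier. A NULL in a compared column never satisfies the condition.
- t1 row (acct_id=4, tier=DM): matches 1 t2 row(s) → 1 output row(s).
- t1 row (acct_id=2, tier=UI): no match.
- t1 row (acct_id=3, tier=UI): matches 1 t2 row(s) → 1 output row(s).
- t1 row (acct_id=4, tier=EZ): no match.
- t1 row (acct_id=NULL, tier=UI): no match.
- t1 row (acct_id=4, tier=GN): no match.
- 7 row(s) from t2 found no t1 partner → padded with NULL.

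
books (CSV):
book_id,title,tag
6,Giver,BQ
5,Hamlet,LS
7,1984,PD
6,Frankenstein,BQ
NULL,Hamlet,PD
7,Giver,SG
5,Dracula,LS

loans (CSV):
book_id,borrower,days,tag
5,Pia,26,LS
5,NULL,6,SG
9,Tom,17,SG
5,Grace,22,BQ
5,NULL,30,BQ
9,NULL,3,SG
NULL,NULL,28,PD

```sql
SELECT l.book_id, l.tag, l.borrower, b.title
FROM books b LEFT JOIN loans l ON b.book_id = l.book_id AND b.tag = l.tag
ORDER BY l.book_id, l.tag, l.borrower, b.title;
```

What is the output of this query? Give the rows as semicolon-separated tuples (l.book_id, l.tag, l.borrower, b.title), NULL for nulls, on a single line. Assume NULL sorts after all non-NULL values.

LEFT JOIN keeps every row from `books`; unmatched rows get NULL for `loans`'s columns.
Matching on b.book_id = l.book_id AND b.tag = l.tag. A NULL in a compared column never satisfies the condition.
Matched pairs: 2; unmatched b rows kept: 5.

(5, LS, Pia, Dracula); (5, LS, Pia, Hamlet); (NULL, NULL, NULL, 1984); (NULL, NULL, NULL, Frankenstein); (NULL, NULL, NULL, Giver); (NULL, NULL, NULL, Giver); (NULL, NULL, NULL, Hamlet)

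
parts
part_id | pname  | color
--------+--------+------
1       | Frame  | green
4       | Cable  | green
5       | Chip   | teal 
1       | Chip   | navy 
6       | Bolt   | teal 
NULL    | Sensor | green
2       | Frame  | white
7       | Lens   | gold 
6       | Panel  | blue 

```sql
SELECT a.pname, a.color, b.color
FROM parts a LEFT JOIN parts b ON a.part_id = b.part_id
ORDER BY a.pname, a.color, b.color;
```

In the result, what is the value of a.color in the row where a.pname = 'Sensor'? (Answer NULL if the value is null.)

LEFT JOIN keeps every row from `parts a`; unmatched rows get NULL for `parts b`'s columns.
Matching on a.part_id = b.part_id. A NULL in a compared column never satisfies the condition.
- a row (part_id=1): matches 2 b row(s) → 2 output row(s).
- a row (part_id=4): matches 1 b row(s) → 1 output row(s).
- a row (part_id=5): matches 1 b row(s) → 1 output row(s).
- a row (part_id=1): matches 2 b row(s) → 2 output row(s).
- a row (part_id=6): matches 2 b row(s) → 2 output row(s).
- a row (part_id=NULL): no match → kept, b columns NULL.
- a row (part_id=2): matches 1 b row(s) → 1 output row(s).
- a row (part_id=7): matches 1 b row(s) → 1 output row(s).
- a row (part_id=6): matches 2 b row(s) → 2 output row(s).

green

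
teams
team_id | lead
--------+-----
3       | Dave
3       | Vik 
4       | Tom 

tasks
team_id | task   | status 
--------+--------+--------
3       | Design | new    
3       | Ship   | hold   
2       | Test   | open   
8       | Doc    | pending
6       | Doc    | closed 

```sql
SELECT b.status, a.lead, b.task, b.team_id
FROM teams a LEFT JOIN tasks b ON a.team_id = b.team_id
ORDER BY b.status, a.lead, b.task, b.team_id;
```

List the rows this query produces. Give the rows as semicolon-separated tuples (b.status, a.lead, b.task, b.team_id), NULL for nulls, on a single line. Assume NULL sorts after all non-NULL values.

(hold, Dave, Ship, 3); (hold, Vik, Ship, 3); (new, Dave, Design, 3); (new, Vik, Design, 3); (NULL, Tom, NULL, NULL)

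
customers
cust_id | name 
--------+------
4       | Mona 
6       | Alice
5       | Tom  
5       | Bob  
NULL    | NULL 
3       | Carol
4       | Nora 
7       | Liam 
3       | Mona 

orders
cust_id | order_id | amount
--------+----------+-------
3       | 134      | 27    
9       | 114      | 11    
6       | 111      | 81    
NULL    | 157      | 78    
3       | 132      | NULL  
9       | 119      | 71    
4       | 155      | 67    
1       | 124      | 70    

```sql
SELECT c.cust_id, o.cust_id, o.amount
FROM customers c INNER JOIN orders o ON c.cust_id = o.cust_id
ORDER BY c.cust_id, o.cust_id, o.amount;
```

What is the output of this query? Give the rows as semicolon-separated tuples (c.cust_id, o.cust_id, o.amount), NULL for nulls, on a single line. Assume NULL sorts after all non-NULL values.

(3, 3, 27); (3, 3, 27); (3, 3, NULL); (3, 3, NULL); (4, 4, 67); (4, 4, 67); (6, 6, 81)

INNER JOIN keeps only pairs where the ON condition holds.
Matching on c.cust_id = o.cust_id. A NULL in a compared column never satisfies the condition.
- cust_id=4: 1 matching o row(s), so 1 row(s) emitted.
- cust_id=6: 1 matching o row(s), so 1 row(s) emitted.
- cust_id=5: no matching o row, dropped.
- cust_id=5: no matching o row, dropped.
- cust_id=NULL: no matching o row, dropped.
- cust_id=3: 2 matching o row(s), so 2 row(s) emitted.
- cust_id=4: 1 matching o row(s), so 1 row(s) emitted.
- cust_id=7: no matching o row, dropped.
- cust_id=3: 2 matching o row(s), so 2 row(s) emitted.
After projecting and ordering:
c.cust_id | o.cust_id | o.amount
3 | 3 | 27
3 | 3 | 27
3 | 3 | NULL
3 | 3 | NULL
4 | 4 | 67
4 | 4 | 67
6 | 6 | 81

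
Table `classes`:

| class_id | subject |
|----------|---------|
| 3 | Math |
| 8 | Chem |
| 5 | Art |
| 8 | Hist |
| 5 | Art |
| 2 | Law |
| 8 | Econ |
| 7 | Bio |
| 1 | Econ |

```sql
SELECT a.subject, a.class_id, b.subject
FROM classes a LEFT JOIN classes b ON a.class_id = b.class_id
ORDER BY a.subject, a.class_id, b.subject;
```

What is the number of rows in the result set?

17

LEFT JOIN keeps every row from `classes a`; unmatched rows get NULL for `classes b`'s columns.
Matching on a.class_id = b.class_id.
- class_id=3: 1 matching b row(s), so 1 row(s) emitted.
- class_id=8: 3 matching b row(s), so 3 row(s) emitted.
- class_id=5: 2 matching b row(s), so 2 row(s) emitted.
- class_id=8: 3 matching b row(s), so 3 row(s) emitted.
- class_id=5: 2 matching b row(s), so 2 row(s) emitted.
- class_id=2: 1 matching b row(s), so 1 row(s) emitted.
- class_id=8: 3 matching b row(s), so 3 row(s) emitted.
- class_id=7: 1 matching b row(s), so 1 row(s) emitted.
- class_id=1: 1 matching b row(s), so 1 row(s) emitted.
Total: 17 rows.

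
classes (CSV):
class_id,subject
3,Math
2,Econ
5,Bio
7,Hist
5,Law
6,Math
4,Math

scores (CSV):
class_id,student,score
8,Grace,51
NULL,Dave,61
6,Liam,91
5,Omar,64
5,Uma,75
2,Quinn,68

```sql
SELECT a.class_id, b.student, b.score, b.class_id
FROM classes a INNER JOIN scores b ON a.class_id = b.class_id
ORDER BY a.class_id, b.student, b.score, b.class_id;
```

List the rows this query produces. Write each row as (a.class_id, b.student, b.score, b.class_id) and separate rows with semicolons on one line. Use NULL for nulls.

INNER JOIN keeps only pairs where the ON condition holds.
Matching on a.class_id = b.class_id. A NULL in a compared column never satisfies the condition.
Matched pairs: 6.

(2, Quinn, 68, 2); (5, Omar, 64, 5); (5, Omar, 64, 5); (5, Uma, 75, 5); (5, Uma, 75, 5); (6, Liam, 91, 6)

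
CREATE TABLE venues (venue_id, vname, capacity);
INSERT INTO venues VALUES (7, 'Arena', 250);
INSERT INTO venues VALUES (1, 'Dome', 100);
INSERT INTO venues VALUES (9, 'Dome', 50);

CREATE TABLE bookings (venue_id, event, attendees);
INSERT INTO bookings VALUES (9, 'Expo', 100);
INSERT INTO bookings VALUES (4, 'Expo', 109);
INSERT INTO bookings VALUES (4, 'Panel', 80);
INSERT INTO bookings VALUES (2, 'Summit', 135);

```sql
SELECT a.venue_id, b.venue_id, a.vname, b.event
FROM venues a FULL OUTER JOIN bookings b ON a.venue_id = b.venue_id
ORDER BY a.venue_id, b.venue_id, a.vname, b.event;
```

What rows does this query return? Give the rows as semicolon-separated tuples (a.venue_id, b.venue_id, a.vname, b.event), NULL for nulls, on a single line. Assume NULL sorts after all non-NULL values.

FULL OUTER JOIN keeps every row from both sides; unmatched rows get NULL for the other side's columns.
Matching on a.venue_id = b.venue_id.
- venue_id=7: no b row matches, row kept with b columns NULL.
- venue_id=1: no b row matches, row kept with b columns NULL.
- venue_id=9: 1 matching b row(s), so 1 row(s) emitted.
- 3 b row(s) had no a match → kept, a columns NULL.
After projecting and ordering:
a.venue_id | b.venue_id | a.vname | b.event
1 | NULL | Dome | NULL
7 | NULL | Arena | NULL
9 | 9 | Dome | Expo
NULL | 2 | NULL | Summit
NULL | 4 | NULL | Expo
NULL | 4 | NULL | Panel

(1, NULL, Dome, NULL); (7, NULL, Arena, NULL); (9, 9, Dome, Expo); (NULL, 2, NULL, Summit); (NULL, 4, NULL, Expo); (NULL, 4, NULL, Panel)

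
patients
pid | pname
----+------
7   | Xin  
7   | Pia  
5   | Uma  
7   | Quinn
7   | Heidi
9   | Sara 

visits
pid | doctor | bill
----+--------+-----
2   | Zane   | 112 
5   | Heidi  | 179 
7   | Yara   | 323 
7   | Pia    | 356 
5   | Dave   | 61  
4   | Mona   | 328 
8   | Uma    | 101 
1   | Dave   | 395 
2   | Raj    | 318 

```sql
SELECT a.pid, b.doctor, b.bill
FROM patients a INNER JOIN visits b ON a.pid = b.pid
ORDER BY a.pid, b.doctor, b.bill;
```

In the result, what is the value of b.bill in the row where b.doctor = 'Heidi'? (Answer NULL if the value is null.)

179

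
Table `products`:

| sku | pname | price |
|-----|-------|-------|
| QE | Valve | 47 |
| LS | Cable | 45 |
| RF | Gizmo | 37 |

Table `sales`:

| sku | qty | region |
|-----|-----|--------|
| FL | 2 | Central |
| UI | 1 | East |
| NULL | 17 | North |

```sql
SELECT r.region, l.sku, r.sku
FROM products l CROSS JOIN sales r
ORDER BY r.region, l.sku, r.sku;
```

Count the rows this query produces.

CROSS JOIN pairs every row of `products` with every row of `sales`: 3 × 3 = 9 rows.

9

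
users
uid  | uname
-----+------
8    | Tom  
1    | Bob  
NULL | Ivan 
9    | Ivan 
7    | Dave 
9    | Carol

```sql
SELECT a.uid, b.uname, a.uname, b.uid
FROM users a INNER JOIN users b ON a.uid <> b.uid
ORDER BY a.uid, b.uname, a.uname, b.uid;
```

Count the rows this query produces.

INNER JOIN keeps only pairs where the ON condition holds.
Matching on a.uid <> b.uid. A NULL in a compared column never satisfies the condition.
Matched pairs: 18.
Total: 18 rows.

18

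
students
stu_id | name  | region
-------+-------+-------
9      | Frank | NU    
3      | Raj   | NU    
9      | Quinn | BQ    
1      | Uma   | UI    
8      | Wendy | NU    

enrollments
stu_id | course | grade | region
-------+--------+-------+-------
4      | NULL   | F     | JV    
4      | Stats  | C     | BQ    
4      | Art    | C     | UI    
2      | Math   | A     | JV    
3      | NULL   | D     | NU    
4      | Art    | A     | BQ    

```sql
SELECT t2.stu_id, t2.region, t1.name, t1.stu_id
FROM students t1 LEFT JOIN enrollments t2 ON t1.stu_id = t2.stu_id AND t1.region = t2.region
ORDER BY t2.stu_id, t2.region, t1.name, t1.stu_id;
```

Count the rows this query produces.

5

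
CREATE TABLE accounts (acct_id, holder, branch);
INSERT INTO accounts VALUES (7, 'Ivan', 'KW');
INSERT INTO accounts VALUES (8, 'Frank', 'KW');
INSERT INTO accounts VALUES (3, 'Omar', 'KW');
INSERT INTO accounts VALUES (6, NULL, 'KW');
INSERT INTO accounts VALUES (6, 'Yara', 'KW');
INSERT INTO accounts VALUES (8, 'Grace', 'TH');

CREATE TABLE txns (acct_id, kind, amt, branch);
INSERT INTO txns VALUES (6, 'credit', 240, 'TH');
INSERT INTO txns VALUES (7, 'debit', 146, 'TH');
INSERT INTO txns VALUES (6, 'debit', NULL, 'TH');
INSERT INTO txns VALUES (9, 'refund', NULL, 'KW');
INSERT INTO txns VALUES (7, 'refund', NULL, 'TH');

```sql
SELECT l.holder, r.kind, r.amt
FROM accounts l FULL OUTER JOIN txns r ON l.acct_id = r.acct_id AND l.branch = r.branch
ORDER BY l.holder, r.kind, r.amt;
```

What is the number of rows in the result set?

FULL OUTER JOIN keeps every row from both sides; unmatched rows get NULL for the other side's columns.
Matching on l.acct_id = r.acct_id AND l.branch = r.branch.
Matched pairs: 0; unmatched l rows kept: 6; unmatched r rows kept: 5.
Total: 0 matched + 11 padded = 11 rows.

11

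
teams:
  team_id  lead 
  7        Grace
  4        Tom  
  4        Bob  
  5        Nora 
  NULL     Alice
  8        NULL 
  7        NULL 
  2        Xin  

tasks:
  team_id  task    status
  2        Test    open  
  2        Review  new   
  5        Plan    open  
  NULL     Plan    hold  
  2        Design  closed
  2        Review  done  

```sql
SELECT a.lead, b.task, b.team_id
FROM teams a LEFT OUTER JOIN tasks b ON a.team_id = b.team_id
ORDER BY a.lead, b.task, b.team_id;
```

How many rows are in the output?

11

LEFT JOIN keeps every row from `teams`; unmatched rows get NULL for `tasks`'s columns.
Matching on a.team_id = b.team_id. A NULL in a compared column never satisfies the condition.
Matched pairs: 5; unmatched a rows kept: 6.
Total: 5 matched + 6 padded = 11 rows.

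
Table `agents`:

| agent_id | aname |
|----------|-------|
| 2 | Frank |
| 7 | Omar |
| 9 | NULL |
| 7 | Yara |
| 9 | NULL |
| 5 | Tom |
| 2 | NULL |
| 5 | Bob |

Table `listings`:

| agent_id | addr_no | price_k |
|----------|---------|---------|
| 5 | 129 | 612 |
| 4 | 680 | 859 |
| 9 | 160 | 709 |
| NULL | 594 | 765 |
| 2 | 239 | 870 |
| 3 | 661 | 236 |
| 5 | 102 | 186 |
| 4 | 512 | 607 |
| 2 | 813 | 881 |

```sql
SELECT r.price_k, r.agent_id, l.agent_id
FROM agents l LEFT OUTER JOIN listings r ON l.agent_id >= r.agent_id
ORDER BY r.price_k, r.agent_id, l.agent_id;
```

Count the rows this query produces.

48

LEFT JOIN keeps every row from `agents`; unmatched rows get NULL for `listings`'s columns.
Matching on l.agent_id >= r.agent_id. A NULL in a compared column never satisfies the condition.
Matched pairs: 48; unmatched l rows kept: 0.
Total: 48 rows.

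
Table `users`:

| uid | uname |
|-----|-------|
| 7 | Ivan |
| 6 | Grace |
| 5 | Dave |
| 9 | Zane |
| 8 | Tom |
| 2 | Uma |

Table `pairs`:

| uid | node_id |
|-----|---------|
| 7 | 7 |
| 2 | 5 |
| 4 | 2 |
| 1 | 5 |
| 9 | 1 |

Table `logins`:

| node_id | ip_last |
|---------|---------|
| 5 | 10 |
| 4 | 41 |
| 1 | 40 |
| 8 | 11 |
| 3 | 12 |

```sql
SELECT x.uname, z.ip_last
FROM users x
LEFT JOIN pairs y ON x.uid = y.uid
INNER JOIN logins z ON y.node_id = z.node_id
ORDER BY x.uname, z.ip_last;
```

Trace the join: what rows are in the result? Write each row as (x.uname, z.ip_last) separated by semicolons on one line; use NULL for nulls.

(Uma, 10); (Zane, 40)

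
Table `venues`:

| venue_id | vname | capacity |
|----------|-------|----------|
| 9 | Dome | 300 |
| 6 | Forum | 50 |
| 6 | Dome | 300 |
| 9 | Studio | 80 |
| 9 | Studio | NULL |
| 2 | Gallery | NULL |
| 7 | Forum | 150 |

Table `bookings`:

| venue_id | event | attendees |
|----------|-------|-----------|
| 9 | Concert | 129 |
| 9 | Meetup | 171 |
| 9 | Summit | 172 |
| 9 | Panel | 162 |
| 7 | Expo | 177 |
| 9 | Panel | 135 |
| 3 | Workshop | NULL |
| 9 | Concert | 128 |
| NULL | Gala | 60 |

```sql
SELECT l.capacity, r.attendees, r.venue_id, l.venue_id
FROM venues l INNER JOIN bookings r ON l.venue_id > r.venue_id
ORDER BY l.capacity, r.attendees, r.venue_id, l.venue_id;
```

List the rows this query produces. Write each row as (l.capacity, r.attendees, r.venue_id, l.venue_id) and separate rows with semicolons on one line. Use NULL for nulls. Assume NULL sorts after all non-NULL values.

(50, NULL, 3, 6); (80, 177, 7, 9); (80, NULL, 3, 9); (150, NULL, 3, 7); (300, 177, 7, 9); (300, NULL, 3, 6); (300, NULL, 3, 9); (NULL, 177, 7, 9); (NULL, NULL, 3, 9)

INNER JOIN keeps only pairs where the ON condition holds.
Matching on l.venue_id > r.venue_id. A NULL in a compared column never satisfies the condition.
- l row (venue_id=9): matches 2 r row(s) → 2 output row(s).
- l row (venue_id=6): matches 1 r row(s) → 1 output row(s).
- l row (venue_id=6): matches 1 r row(s) → 1 output row(s).
- l row (venue_id=9): matches 2 r row(s) → 2 output row(s).
- l row (venue_id=9): matches 2 r row(s) → 2 output row(s).
- l row (venue_id=2): no match → dropped.
- l row (venue_id=7): matches 1 r row(s) → 1 output row(s).
After projecting and ordering:
l.capacity | r.attendees | r.venue_id | l.venue_id
50 | NULL | 3 | 6
80 | 177 | 7 | 9
80 | NULL | 3 | 9
150 | NULL | 3 | 7
300 | 177 | 7 | 9
300 | NULL | 3 | 6
300 | NULL | 3 | 9
NULL | 177 | 7 | 9
NULL | NULL | 3 | 9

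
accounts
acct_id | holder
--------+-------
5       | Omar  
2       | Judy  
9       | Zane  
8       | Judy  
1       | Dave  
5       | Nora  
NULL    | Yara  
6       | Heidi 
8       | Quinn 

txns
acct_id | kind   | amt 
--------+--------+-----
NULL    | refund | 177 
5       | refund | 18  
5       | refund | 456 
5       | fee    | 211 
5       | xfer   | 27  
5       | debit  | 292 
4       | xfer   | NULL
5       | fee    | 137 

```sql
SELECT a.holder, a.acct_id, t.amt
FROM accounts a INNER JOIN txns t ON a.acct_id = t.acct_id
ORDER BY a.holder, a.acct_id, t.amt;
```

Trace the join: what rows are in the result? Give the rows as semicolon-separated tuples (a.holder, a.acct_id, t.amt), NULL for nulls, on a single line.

INNER JOIN keeps only pairs where the ON condition holds.
Matching on a.acct_id = t.acct_id. A NULL in a compared column never satisfies the condition.
- a[0] acct_id=5 → 6 match(es) in t → 6 row(s).
- a[1] acct_id=2 → no match; dropped.
- a[2] acct_id=9 → no match; dropped.
- a[3] acct_id=8 → no match; dropped.
- a[4] acct_id=1 → no match; dropped.
- a[5] acct_id=5 → 6 match(es) in t → 6 row(s).
- a[6] acct_id=NULL → no match; dropped.
- a[7] acct_id=6 → no match; dropped.
- a[8] acct_id=8 → no match; dropped.

(Nora, 5, 18); (Nora, 5, 27); (Nora, 5, 137); (Nora, 5, 211); (Nora, 5, 292); (Nora, 5, 456); (Omar, 5, 18); (Omar, 5, 27); (Omar, 5, 137); (Omar, 5, 211); (Omar, 5, 292); (Omar, 5, 456)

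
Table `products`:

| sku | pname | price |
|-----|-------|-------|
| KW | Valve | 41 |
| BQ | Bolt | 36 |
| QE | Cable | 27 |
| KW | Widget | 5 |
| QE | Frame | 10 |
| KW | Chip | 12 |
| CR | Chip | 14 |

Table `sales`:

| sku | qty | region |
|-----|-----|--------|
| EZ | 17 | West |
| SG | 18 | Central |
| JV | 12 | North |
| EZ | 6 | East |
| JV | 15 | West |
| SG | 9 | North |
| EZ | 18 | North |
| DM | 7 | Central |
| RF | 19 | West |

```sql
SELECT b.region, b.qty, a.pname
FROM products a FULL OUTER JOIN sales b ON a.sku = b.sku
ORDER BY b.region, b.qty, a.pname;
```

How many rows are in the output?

FULL OUTER JOIN keeps every row from both sides; unmatched rows get NULL for the other side's columns.
Matching on a.sku = b.sku.
- sku=KW: no b row matches, row kept with b columns NULL.
- sku=BQ: no b row matches, row kept with b columns NULL.
- sku=QE: no b row matches, row kept with b columns NULL.
- sku=KW: no b row matches, row kept with b columns NULL.
- sku=QE: no b row matches, row kept with b columns NULL.
- sku=KW: no b row matches, row kept with b columns NULL.
- sku=CR: no b row matches, row kept with b columns NULL.
- 9 row(s) from b found no a partner → padded with NULL.
Total: 0 matched + 16 padded = 16 rows.

16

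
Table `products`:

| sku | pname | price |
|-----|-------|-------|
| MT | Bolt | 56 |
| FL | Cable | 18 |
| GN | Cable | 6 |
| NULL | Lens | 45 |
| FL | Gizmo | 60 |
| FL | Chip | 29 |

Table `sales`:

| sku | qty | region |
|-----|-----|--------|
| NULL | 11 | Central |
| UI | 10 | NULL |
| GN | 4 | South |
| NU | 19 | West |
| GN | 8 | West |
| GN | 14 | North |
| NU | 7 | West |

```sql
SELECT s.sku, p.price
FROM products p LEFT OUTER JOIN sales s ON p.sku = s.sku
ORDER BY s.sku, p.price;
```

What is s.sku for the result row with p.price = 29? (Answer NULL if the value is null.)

LEFT JOIN keeps every row from `products`; unmatched rows get NULL for `sales`'s columns.
Matching on p.sku = s.sku. A NULL in a compared column never satisfies the condition.
Matched pairs: 3; unmatched p rows kept: 5.

NULL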